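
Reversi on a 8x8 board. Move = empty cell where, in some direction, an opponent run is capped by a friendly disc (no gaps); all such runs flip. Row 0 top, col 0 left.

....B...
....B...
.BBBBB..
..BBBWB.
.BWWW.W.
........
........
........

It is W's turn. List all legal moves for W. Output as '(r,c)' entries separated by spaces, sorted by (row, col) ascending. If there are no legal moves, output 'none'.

Answer: (1,0) (1,1) (1,2) (1,3) (1,5) (1,6) (2,6) (3,1) (3,7) (4,0)

Derivation:
(0,3): no bracket -> illegal
(0,5): no bracket -> illegal
(1,0): flips 2 -> legal
(1,1): flips 2 -> legal
(1,2): flips 2 -> legal
(1,3): flips 3 -> legal
(1,5): flips 3 -> legal
(1,6): flips 2 -> legal
(2,0): no bracket -> illegal
(2,6): flips 1 -> legal
(2,7): no bracket -> illegal
(3,0): no bracket -> illegal
(3,1): flips 3 -> legal
(3,7): flips 1 -> legal
(4,0): flips 1 -> legal
(4,5): no bracket -> illegal
(4,7): no bracket -> illegal
(5,0): no bracket -> illegal
(5,1): no bracket -> illegal
(5,2): no bracket -> illegal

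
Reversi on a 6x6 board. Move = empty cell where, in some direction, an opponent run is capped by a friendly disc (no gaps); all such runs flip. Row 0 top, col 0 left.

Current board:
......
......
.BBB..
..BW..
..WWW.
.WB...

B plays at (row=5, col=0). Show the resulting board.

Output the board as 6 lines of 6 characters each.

Place B at (5,0); scan 8 dirs for brackets.
Dir NW: edge -> no flip
Dir N: first cell '.' (not opp) -> no flip
Dir NE: first cell '.' (not opp) -> no flip
Dir W: edge -> no flip
Dir E: opp run (5,1) capped by B -> flip
Dir SW: edge -> no flip
Dir S: edge -> no flip
Dir SE: edge -> no flip
All flips: (5,1)

Answer: ......
......
.BBB..
..BW..
..WWW.
BBB...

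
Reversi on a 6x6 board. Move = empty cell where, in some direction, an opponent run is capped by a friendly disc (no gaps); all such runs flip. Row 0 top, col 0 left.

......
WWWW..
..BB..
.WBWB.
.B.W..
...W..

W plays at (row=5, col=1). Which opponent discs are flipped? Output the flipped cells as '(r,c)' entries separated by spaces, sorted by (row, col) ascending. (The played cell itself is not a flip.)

Answer: (4,1)

Derivation:
Dir NW: first cell '.' (not opp) -> no flip
Dir N: opp run (4,1) capped by W -> flip
Dir NE: first cell '.' (not opp) -> no flip
Dir W: first cell '.' (not opp) -> no flip
Dir E: first cell '.' (not opp) -> no flip
Dir SW: edge -> no flip
Dir S: edge -> no flip
Dir SE: edge -> no flip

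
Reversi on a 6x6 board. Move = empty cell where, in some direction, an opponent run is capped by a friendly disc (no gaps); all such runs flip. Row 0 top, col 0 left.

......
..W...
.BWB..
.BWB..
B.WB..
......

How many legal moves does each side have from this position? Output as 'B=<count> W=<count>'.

-- B to move --
(0,1): flips 1 -> legal
(0,2): no bracket -> illegal
(0,3): flips 1 -> legal
(1,1): flips 1 -> legal
(1,3): flips 1 -> legal
(4,1): flips 2 -> legal
(5,1): flips 1 -> legal
(5,2): no bracket -> illegal
(5,3): flips 1 -> legal
B mobility = 7
-- W to move --
(1,0): flips 1 -> legal
(1,1): no bracket -> illegal
(1,3): no bracket -> illegal
(1,4): flips 1 -> legal
(2,0): flips 2 -> legal
(2,4): flips 2 -> legal
(3,0): flips 2 -> legal
(3,4): flips 2 -> legal
(4,1): no bracket -> illegal
(4,4): flips 2 -> legal
(5,0): no bracket -> illegal
(5,1): no bracket -> illegal
(5,2): no bracket -> illegal
(5,3): no bracket -> illegal
(5,4): flips 1 -> legal
W mobility = 8

Answer: B=7 W=8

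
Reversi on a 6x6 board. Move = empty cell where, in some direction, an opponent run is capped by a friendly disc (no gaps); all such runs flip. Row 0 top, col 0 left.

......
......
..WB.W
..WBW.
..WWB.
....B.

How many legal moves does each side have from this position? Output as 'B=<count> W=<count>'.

Answer: B=9 W=6

Derivation:
-- B to move --
(1,1): flips 1 -> legal
(1,2): no bracket -> illegal
(1,3): no bracket -> illegal
(1,4): no bracket -> illegal
(1,5): no bracket -> illegal
(2,1): flips 3 -> legal
(2,4): flips 1 -> legal
(3,1): flips 1 -> legal
(3,5): flips 1 -> legal
(4,1): flips 3 -> legal
(4,5): flips 1 -> legal
(5,1): flips 1 -> legal
(5,2): no bracket -> illegal
(5,3): flips 1 -> legal
B mobility = 9
-- W to move --
(1,2): flips 1 -> legal
(1,3): flips 2 -> legal
(1,4): flips 1 -> legal
(2,4): flips 2 -> legal
(3,5): no bracket -> illegal
(4,5): flips 1 -> legal
(5,3): no bracket -> illegal
(5,5): flips 2 -> legal
W mobility = 6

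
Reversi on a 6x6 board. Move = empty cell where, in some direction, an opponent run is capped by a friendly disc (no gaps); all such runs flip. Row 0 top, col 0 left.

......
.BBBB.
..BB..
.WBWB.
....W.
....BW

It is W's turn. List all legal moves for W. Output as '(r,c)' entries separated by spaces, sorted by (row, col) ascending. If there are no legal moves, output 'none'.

Answer: (0,0) (0,3) (0,4) (2,4) (3,5) (5,3)

Derivation:
(0,0): flips 2 -> legal
(0,1): no bracket -> illegal
(0,2): no bracket -> illegal
(0,3): flips 2 -> legal
(0,4): flips 2 -> legal
(0,5): no bracket -> illegal
(1,0): no bracket -> illegal
(1,5): no bracket -> illegal
(2,0): no bracket -> illegal
(2,1): no bracket -> illegal
(2,4): flips 1 -> legal
(2,5): no bracket -> illegal
(3,5): flips 1 -> legal
(4,1): no bracket -> illegal
(4,2): no bracket -> illegal
(4,3): no bracket -> illegal
(4,5): no bracket -> illegal
(5,3): flips 1 -> legal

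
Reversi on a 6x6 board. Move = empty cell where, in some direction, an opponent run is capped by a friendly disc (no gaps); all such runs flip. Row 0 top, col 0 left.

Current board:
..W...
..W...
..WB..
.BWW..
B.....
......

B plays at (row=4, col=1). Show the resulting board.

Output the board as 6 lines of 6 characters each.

Place B at (4,1); scan 8 dirs for brackets.
Dir NW: first cell '.' (not opp) -> no flip
Dir N: first cell 'B' (not opp) -> no flip
Dir NE: opp run (3,2) capped by B -> flip
Dir W: first cell 'B' (not opp) -> no flip
Dir E: first cell '.' (not opp) -> no flip
Dir SW: first cell '.' (not opp) -> no flip
Dir S: first cell '.' (not opp) -> no flip
Dir SE: first cell '.' (not opp) -> no flip
All flips: (3,2)

Answer: ..W...
..W...
..WB..
.BBW..
BB....
......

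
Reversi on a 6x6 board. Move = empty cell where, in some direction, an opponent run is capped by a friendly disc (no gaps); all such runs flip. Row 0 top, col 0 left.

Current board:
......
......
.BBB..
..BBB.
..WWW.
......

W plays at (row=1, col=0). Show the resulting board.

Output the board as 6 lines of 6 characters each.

Place W at (1,0); scan 8 dirs for brackets.
Dir NW: edge -> no flip
Dir N: first cell '.' (not opp) -> no flip
Dir NE: first cell '.' (not opp) -> no flip
Dir W: edge -> no flip
Dir E: first cell '.' (not opp) -> no flip
Dir SW: edge -> no flip
Dir S: first cell '.' (not opp) -> no flip
Dir SE: opp run (2,1) (3,2) capped by W -> flip
All flips: (2,1) (3,2)

Answer: ......
W.....
.WBB..
..WBB.
..WWW.
......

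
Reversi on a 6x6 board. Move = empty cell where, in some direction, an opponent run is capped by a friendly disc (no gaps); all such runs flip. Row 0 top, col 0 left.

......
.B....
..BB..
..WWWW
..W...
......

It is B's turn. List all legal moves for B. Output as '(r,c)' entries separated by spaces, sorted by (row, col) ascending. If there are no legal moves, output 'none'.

(2,1): no bracket -> illegal
(2,4): no bracket -> illegal
(2,5): no bracket -> illegal
(3,1): no bracket -> illegal
(4,1): flips 1 -> legal
(4,3): flips 1 -> legal
(4,4): flips 1 -> legal
(4,5): flips 1 -> legal
(5,1): no bracket -> illegal
(5,2): flips 2 -> legal
(5,3): no bracket -> illegal

Answer: (4,1) (4,3) (4,4) (4,5) (5,2)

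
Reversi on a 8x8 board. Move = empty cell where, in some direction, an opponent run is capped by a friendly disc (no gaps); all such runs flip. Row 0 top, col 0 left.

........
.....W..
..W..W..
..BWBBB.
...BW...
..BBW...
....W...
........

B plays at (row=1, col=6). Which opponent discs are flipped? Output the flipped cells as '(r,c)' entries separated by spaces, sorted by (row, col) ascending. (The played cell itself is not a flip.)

Answer: (2,5)

Derivation:
Dir NW: first cell '.' (not opp) -> no flip
Dir N: first cell '.' (not opp) -> no flip
Dir NE: first cell '.' (not opp) -> no flip
Dir W: opp run (1,5), next='.' -> no flip
Dir E: first cell '.' (not opp) -> no flip
Dir SW: opp run (2,5) capped by B -> flip
Dir S: first cell '.' (not opp) -> no flip
Dir SE: first cell '.' (not opp) -> no flip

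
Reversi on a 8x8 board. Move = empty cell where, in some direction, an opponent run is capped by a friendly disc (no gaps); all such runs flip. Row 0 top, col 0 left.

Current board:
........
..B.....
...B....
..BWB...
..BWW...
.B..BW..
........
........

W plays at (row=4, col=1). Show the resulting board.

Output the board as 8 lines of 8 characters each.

Answer: ........
..B.....
...B....
..BWB...
.WWWW...
.B..BW..
........
........

Derivation:
Place W at (4,1); scan 8 dirs for brackets.
Dir NW: first cell '.' (not opp) -> no flip
Dir N: first cell '.' (not opp) -> no flip
Dir NE: opp run (3,2) (2,3), next='.' -> no flip
Dir W: first cell '.' (not opp) -> no flip
Dir E: opp run (4,2) capped by W -> flip
Dir SW: first cell '.' (not opp) -> no flip
Dir S: opp run (5,1), next='.' -> no flip
Dir SE: first cell '.' (not opp) -> no flip
All flips: (4,2)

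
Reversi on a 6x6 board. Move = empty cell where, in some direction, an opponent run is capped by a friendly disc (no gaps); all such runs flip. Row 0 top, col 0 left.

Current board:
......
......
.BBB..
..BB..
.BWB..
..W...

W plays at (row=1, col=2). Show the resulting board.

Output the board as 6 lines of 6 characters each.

Answer: ......
..W...
.BWB..
..WB..
.BWB..
..W...

Derivation:
Place W at (1,2); scan 8 dirs for brackets.
Dir NW: first cell '.' (not opp) -> no flip
Dir N: first cell '.' (not opp) -> no flip
Dir NE: first cell '.' (not opp) -> no flip
Dir W: first cell '.' (not opp) -> no flip
Dir E: first cell '.' (not opp) -> no flip
Dir SW: opp run (2,1), next='.' -> no flip
Dir S: opp run (2,2) (3,2) capped by W -> flip
Dir SE: opp run (2,3), next='.' -> no flip
All flips: (2,2) (3,2)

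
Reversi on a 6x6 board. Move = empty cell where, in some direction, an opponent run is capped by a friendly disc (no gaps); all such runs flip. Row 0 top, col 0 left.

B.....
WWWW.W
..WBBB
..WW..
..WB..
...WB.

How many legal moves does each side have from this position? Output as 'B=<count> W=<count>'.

Answer: B=10 W=5

Derivation:
-- B to move --
(0,1): flips 1 -> legal
(0,2): flips 1 -> legal
(0,3): flips 1 -> legal
(0,4): no bracket -> illegal
(0,5): flips 1 -> legal
(1,4): no bracket -> illegal
(2,0): flips 1 -> legal
(2,1): flips 2 -> legal
(3,1): no bracket -> illegal
(3,4): no bracket -> illegal
(4,1): flips 2 -> legal
(4,4): flips 3 -> legal
(5,1): flips 2 -> legal
(5,2): flips 1 -> legal
B mobility = 10
-- W to move --
(0,1): no bracket -> illegal
(1,4): flips 1 -> legal
(3,4): flips 1 -> legal
(3,5): flips 2 -> legal
(4,4): flips 1 -> legal
(4,5): no bracket -> illegal
(5,2): no bracket -> illegal
(5,5): flips 1 -> legal
W mobility = 5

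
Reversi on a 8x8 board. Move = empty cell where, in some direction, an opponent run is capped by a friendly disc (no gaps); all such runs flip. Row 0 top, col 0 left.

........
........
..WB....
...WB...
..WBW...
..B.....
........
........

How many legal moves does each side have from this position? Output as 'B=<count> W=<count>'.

Answer: B=5 W=5

Derivation:
-- B to move --
(1,1): no bracket -> illegal
(1,2): no bracket -> illegal
(1,3): no bracket -> illegal
(2,1): flips 1 -> legal
(2,4): no bracket -> illegal
(3,1): no bracket -> illegal
(3,2): flips 2 -> legal
(3,5): no bracket -> illegal
(4,1): flips 1 -> legal
(4,5): flips 1 -> legal
(5,1): no bracket -> illegal
(5,3): no bracket -> illegal
(5,4): flips 1 -> legal
(5,5): no bracket -> illegal
B mobility = 5
-- W to move --
(1,2): no bracket -> illegal
(1,3): flips 1 -> legal
(1,4): no bracket -> illegal
(2,4): flips 2 -> legal
(2,5): no bracket -> illegal
(3,2): no bracket -> illegal
(3,5): flips 1 -> legal
(4,1): no bracket -> illegal
(4,5): no bracket -> illegal
(5,1): no bracket -> illegal
(5,3): flips 1 -> legal
(5,4): no bracket -> illegal
(6,1): no bracket -> illegal
(6,2): flips 1 -> legal
(6,3): no bracket -> illegal
W mobility = 5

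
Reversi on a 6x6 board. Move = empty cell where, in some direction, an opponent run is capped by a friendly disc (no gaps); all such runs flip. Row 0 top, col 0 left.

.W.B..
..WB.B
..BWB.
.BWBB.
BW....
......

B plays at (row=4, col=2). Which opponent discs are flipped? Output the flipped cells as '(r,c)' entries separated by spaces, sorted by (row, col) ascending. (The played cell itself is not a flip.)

Dir NW: first cell 'B' (not opp) -> no flip
Dir N: opp run (3,2) capped by B -> flip
Dir NE: first cell 'B' (not opp) -> no flip
Dir W: opp run (4,1) capped by B -> flip
Dir E: first cell '.' (not opp) -> no flip
Dir SW: first cell '.' (not opp) -> no flip
Dir S: first cell '.' (not opp) -> no flip
Dir SE: first cell '.' (not opp) -> no flip

Answer: (3,2) (4,1)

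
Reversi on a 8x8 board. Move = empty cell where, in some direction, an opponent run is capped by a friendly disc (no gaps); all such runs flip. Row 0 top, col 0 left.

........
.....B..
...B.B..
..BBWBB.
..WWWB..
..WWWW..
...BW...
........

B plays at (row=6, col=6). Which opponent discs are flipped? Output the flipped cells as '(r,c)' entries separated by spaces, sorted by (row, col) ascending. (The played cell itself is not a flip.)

Answer: (4,4) (5,5)

Derivation:
Dir NW: opp run (5,5) (4,4) capped by B -> flip
Dir N: first cell '.' (not opp) -> no flip
Dir NE: first cell '.' (not opp) -> no flip
Dir W: first cell '.' (not opp) -> no flip
Dir E: first cell '.' (not opp) -> no flip
Dir SW: first cell '.' (not opp) -> no flip
Dir S: first cell '.' (not opp) -> no flip
Dir SE: first cell '.' (not opp) -> no flip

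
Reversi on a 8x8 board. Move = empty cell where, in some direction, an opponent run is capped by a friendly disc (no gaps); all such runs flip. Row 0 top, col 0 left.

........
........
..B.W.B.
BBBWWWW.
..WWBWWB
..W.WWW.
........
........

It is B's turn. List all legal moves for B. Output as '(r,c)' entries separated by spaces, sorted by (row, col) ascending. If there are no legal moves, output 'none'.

(1,3): no bracket -> illegal
(1,4): flips 2 -> legal
(1,5): no bracket -> illegal
(2,3): no bracket -> illegal
(2,5): flips 1 -> legal
(2,7): no bracket -> illegal
(3,7): flips 4 -> legal
(4,1): flips 2 -> legal
(5,1): no bracket -> illegal
(5,3): flips 1 -> legal
(5,7): no bracket -> illegal
(6,1): no bracket -> illegal
(6,2): flips 2 -> legal
(6,3): no bracket -> illegal
(6,4): flips 1 -> legal
(6,5): flips 3 -> legal
(6,6): flips 4 -> legal
(6,7): no bracket -> illegal

Answer: (1,4) (2,5) (3,7) (4,1) (5,3) (6,2) (6,4) (6,5) (6,6)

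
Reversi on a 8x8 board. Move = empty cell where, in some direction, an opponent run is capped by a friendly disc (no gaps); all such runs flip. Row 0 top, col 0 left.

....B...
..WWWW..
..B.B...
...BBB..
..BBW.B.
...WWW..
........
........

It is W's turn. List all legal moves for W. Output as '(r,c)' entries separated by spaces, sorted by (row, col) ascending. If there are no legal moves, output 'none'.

Answer: (1,1) (2,3) (2,6) (3,1) (3,2) (3,7) (4,1) (5,1) (5,7)

Derivation:
(0,3): no bracket -> illegal
(0,5): no bracket -> illegal
(1,1): flips 2 -> legal
(2,1): no bracket -> illegal
(2,3): flips 2 -> legal
(2,5): no bracket -> illegal
(2,6): flips 1 -> legal
(3,1): flips 2 -> legal
(3,2): flips 2 -> legal
(3,6): no bracket -> illegal
(3,7): flips 1 -> legal
(4,1): flips 2 -> legal
(4,5): no bracket -> illegal
(4,7): no bracket -> illegal
(5,1): flips 3 -> legal
(5,2): no bracket -> illegal
(5,6): no bracket -> illegal
(5,7): flips 3 -> legal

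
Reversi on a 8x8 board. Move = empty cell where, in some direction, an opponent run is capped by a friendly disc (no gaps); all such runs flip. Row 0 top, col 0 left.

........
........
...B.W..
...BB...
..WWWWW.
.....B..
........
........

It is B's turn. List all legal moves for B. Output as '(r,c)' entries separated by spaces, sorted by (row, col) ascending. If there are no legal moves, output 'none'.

(1,4): no bracket -> illegal
(1,5): no bracket -> illegal
(1,6): flips 1 -> legal
(2,4): no bracket -> illegal
(2,6): no bracket -> illegal
(3,1): no bracket -> illegal
(3,2): no bracket -> illegal
(3,5): flips 1 -> legal
(3,6): no bracket -> illegal
(3,7): flips 1 -> legal
(4,1): no bracket -> illegal
(4,7): no bracket -> illegal
(5,1): flips 1 -> legal
(5,2): flips 1 -> legal
(5,3): flips 1 -> legal
(5,4): flips 1 -> legal
(5,6): flips 1 -> legal
(5,7): no bracket -> illegal

Answer: (1,6) (3,5) (3,7) (5,1) (5,2) (5,3) (5,4) (5,6)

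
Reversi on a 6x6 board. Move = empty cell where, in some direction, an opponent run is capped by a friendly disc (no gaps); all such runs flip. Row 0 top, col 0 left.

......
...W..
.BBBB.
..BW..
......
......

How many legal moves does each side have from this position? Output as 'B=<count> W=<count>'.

Answer: B=7 W=4

Derivation:
-- B to move --
(0,2): flips 1 -> legal
(0,3): flips 1 -> legal
(0,4): flips 1 -> legal
(1,2): no bracket -> illegal
(1,4): no bracket -> illegal
(3,4): flips 1 -> legal
(4,2): flips 1 -> legal
(4,3): flips 1 -> legal
(4,4): flips 1 -> legal
B mobility = 7
-- W to move --
(1,0): no bracket -> illegal
(1,1): flips 1 -> legal
(1,2): no bracket -> illegal
(1,4): no bracket -> illegal
(1,5): flips 1 -> legal
(2,0): no bracket -> illegal
(2,5): no bracket -> illegal
(3,0): no bracket -> illegal
(3,1): flips 2 -> legal
(3,4): no bracket -> illegal
(3,5): flips 1 -> legal
(4,1): no bracket -> illegal
(4,2): no bracket -> illegal
(4,3): no bracket -> illegal
W mobility = 4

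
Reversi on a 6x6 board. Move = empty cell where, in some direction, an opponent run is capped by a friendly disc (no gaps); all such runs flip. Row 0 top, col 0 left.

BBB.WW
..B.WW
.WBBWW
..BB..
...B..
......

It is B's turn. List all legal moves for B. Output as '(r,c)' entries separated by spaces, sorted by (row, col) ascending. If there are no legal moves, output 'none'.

Answer: (1,0) (2,0) (3,0)

Derivation:
(0,3): no bracket -> illegal
(1,0): flips 1 -> legal
(1,1): no bracket -> illegal
(1,3): no bracket -> illegal
(2,0): flips 1 -> legal
(3,0): flips 1 -> legal
(3,1): no bracket -> illegal
(3,4): no bracket -> illegal
(3,5): no bracket -> illegal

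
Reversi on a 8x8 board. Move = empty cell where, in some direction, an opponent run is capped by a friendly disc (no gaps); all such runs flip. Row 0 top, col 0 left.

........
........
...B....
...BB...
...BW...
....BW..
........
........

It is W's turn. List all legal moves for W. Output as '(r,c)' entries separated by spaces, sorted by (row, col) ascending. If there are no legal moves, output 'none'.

(1,2): no bracket -> illegal
(1,3): no bracket -> illegal
(1,4): no bracket -> illegal
(2,2): flips 1 -> legal
(2,4): flips 1 -> legal
(2,5): no bracket -> illegal
(3,2): no bracket -> illegal
(3,5): no bracket -> illegal
(4,2): flips 1 -> legal
(4,5): no bracket -> illegal
(5,2): no bracket -> illegal
(5,3): flips 1 -> legal
(6,3): no bracket -> illegal
(6,4): flips 1 -> legal
(6,5): no bracket -> illegal

Answer: (2,2) (2,4) (4,2) (5,3) (6,4)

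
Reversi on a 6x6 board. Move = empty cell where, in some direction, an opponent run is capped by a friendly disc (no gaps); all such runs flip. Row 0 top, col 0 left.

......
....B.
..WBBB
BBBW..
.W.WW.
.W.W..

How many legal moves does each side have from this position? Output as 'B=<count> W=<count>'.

Answer: B=8 W=6

Derivation:
-- B to move --
(1,1): no bracket -> illegal
(1,2): flips 1 -> legal
(1,3): flips 1 -> legal
(2,1): flips 1 -> legal
(3,4): flips 1 -> legal
(3,5): no bracket -> illegal
(4,0): no bracket -> illegal
(4,2): flips 1 -> legal
(4,5): no bracket -> illegal
(5,0): flips 1 -> legal
(5,2): flips 1 -> legal
(5,4): flips 1 -> legal
(5,5): no bracket -> illegal
B mobility = 8
-- W to move --
(0,3): no bracket -> illegal
(0,4): no bracket -> illegal
(0,5): flips 3 -> legal
(1,2): no bracket -> illegal
(1,3): flips 1 -> legal
(1,5): flips 1 -> legal
(2,0): no bracket -> illegal
(2,1): flips 2 -> legal
(3,4): no bracket -> illegal
(3,5): no bracket -> illegal
(4,0): flips 1 -> legal
(4,2): flips 1 -> legal
W mobility = 6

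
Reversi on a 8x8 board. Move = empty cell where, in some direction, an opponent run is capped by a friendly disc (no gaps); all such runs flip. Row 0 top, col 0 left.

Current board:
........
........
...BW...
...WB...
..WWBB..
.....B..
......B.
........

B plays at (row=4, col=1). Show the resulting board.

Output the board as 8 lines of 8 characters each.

Place B at (4,1); scan 8 dirs for brackets.
Dir NW: first cell '.' (not opp) -> no flip
Dir N: first cell '.' (not opp) -> no flip
Dir NE: first cell '.' (not opp) -> no flip
Dir W: first cell '.' (not opp) -> no flip
Dir E: opp run (4,2) (4,3) capped by B -> flip
Dir SW: first cell '.' (not opp) -> no flip
Dir S: first cell '.' (not opp) -> no flip
Dir SE: first cell '.' (not opp) -> no flip
All flips: (4,2) (4,3)

Answer: ........
........
...BW...
...WB...
.BBBBB..
.....B..
......B.
........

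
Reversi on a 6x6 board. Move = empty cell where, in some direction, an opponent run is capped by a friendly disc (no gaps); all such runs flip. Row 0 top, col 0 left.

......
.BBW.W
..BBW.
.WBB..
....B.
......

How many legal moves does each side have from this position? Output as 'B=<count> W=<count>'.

-- B to move --
(0,2): no bracket -> illegal
(0,3): flips 1 -> legal
(0,4): flips 1 -> legal
(0,5): no bracket -> illegal
(1,4): flips 1 -> legal
(2,0): no bracket -> illegal
(2,1): no bracket -> illegal
(2,5): flips 1 -> legal
(3,0): flips 1 -> legal
(3,4): no bracket -> illegal
(3,5): no bracket -> illegal
(4,0): flips 1 -> legal
(4,1): no bracket -> illegal
(4,2): no bracket -> illegal
B mobility = 6
-- W to move --
(0,0): no bracket -> illegal
(0,1): no bracket -> illegal
(0,2): no bracket -> illegal
(0,3): no bracket -> illegal
(1,0): flips 2 -> legal
(1,4): no bracket -> illegal
(2,0): no bracket -> illegal
(2,1): flips 2 -> legal
(3,4): flips 2 -> legal
(3,5): no bracket -> illegal
(4,1): no bracket -> illegal
(4,2): flips 1 -> legal
(4,3): flips 2 -> legal
(4,5): no bracket -> illegal
(5,3): no bracket -> illegal
(5,4): no bracket -> illegal
(5,5): no bracket -> illegal
W mobility = 5

Answer: B=6 W=5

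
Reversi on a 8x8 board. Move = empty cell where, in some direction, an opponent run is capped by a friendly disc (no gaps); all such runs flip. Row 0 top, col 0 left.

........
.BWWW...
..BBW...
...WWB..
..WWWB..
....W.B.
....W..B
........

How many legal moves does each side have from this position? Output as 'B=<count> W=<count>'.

-- B to move --
(0,1): flips 1 -> legal
(0,2): flips 3 -> legal
(0,3): flips 1 -> legal
(0,4): flips 1 -> legal
(0,5): flips 1 -> legal
(1,5): flips 3 -> legal
(2,1): no bracket -> illegal
(2,5): flips 1 -> legal
(3,1): no bracket -> illegal
(3,2): flips 2 -> legal
(4,1): flips 3 -> legal
(5,1): no bracket -> illegal
(5,2): no bracket -> illegal
(5,3): flips 3 -> legal
(5,5): flips 2 -> legal
(6,3): flips 1 -> legal
(6,5): no bracket -> illegal
(7,3): no bracket -> illegal
(7,4): no bracket -> illegal
(7,5): no bracket -> illegal
B mobility = 12
-- W to move --
(0,0): flips 2 -> legal
(0,1): no bracket -> illegal
(0,2): no bracket -> illegal
(1,0): flips 1 -> legal
(2,0): no bracket -> illegal
(2,1): flips 2 -> legal
(2,5): no bracket -> illegal
(2,6): flips 1 -> legal
(3,1): flips 1 -> legal
(3,2): flips 2 -> legal
(3,6): flips 2 -> legal
(4,6): flips 2 -> legal
(4,7): no bracket -> illegal
(5,5): no bracket -> illegal
(5,7): no bracket -> illegal
(6,5): no bracket -> illegal
(6,6): no bracket -> illegal
(7,6): no bracket -> illegal
(7,7): no bracket -> illegal
W mobility = 8

Answer: B=12 W=8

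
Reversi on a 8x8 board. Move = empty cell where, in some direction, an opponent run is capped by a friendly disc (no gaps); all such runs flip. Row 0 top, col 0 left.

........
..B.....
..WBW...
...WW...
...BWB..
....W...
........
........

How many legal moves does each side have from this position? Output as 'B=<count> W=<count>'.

-- B to move --
(1,1): no bracket -> illegal
(1,3): no bracket -> illegal
(1,4): no bracket -> illegal
(1,5): no bracket -> illegal
(2,1): flips 1 -> legal
(2,5): flips 2 -> legal
(3,1): no bracket -> illegal
(3,2): flips 1 -> legal
(3,5): no bracket -> illegal
(4,2): no bracket -> illegal
(5,3): no bracket -> illegal
(5,5): no bracket -> illegal
(6,3): flips 1 -> legal
(6,4): no bracket -> illegal
(6,5): flips 1 -> legal
B mobility = 5
-- W to move --
(0,1): flips 2 -> legal
(0,2): flips 1 -> legal
(0,3): no bracket -> illegal
(1,1): no bracket -> illegal
(1,3): flips 1 -> legal
(1,4): no bracket -> illegal
(2,1): no bracket -> illegal
(3,2): flips 1 -> legal
(3,5): no bracket -> illegal
(3,6): flips 1 -> legal
(4,2): flips 1 -> legal
(4,6): flips 1 -> legal
(5,2): flips 1 -> legal
(5,3): flips 1 -> legal
(5,5): no bracket -> illegal
(5,6): flips 1 -> legal
W mobility = 10

Answer: B=5 W=10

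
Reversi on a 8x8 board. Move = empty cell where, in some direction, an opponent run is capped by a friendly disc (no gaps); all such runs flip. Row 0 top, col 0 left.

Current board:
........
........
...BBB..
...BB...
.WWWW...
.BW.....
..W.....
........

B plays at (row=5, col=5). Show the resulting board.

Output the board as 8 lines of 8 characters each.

Place B at (5,5); scan 8 dirs for brackets.
Dir NW: opp run (4,4) capped by B -> flip
Dir N: first cell '.' (not opp) -> no flip
Dir NE: first cell '.' (not opp) -> no flip
Dir W: first cell '.' (not opp) -> no flip
Dir E: first cell '.' (not opp) -> no flip
Dir SW: first cell '.' (not opp) -> no flip
Dir S: first cell '.' (not opp) -> no flip
Dir SE: first cell '.' (not opp) -> no flip
All flips: (4,4)

Answer: ........
........
...BBB..
...BB...
.WWWB...
.BW..B..
..W.....
........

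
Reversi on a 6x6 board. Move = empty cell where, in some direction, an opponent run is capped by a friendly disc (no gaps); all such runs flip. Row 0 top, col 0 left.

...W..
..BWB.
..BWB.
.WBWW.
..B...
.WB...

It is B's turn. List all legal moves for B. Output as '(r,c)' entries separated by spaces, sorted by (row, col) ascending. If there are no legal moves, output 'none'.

(0,2): flips 1 -> legal
(0,4): flips 1 -> legal
(2,0): flips 1 -> legal
(2,1): no bracket -> illegal
(2,5): no bracket -> illegal
(3,0): flips 1 -> legal
(3,5): flips 2 -> legal
(4,0): flips 1 -> legal
(4,1): no bracket -> illegal
(4,3): no bracket -> illegal
(4,4): flips 2 -> legal
(4,5): flips 2 -> legal
(5,0): flips 1 -> legal

Answer: (0,2) (0,4) (2,0) (3,0) (3,5) (4,0) (4,4) (4,5) (5,0)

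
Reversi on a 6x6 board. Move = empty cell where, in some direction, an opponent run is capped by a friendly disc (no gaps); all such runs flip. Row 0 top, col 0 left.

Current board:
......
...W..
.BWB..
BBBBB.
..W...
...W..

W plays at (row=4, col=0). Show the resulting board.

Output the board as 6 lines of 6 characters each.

Place W at (4,0); scan 8 dirs for brackets.
Dir NW: edge -> no flip
Dir N: opp run (3,0), next='.' -> no flip
Dir NE: opp run (3,1) capped by W -> flip
Dir W: edge -> no flip
Dir E: first cell '.' (not opp) -> no flip
Dir SW: edge -> no flip
Dir S: first cell '.' (not opp) -> no flip
Dir SE: first cell '.' (not opp) -> no flip
All flips: (3,1)

Answer: ......
...W..
.BWB..
BWBBB.
W.W...
...W..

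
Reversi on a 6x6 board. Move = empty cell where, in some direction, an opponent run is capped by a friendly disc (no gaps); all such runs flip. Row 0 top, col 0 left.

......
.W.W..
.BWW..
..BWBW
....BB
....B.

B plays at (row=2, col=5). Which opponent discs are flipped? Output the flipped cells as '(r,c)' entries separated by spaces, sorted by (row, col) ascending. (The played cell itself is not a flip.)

Dir NW: first cell '.' (not opp) -> no flip
Dir N: first cell '.' (not opp) -> no flip
Dir NE: edge -> no flip
Dir W: first cell '.' (not opp) -> no flip
Dir E: edge -> no flip
Dir SW: first cell 'B' (not opp) -> no flip
Dir S: opp run (3,5) capped by B -> flip
Dir SE: edge -> no flip

Answer: (3,5)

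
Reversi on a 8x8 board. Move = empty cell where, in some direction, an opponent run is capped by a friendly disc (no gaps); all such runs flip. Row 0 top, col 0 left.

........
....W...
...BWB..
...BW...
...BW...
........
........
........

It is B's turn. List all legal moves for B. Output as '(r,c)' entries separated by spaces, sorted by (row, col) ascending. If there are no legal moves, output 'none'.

Answer: (0,3) (0,5) (1,5) (3,5) (4,5) (5,5)

Derivation:
(0,3): flips 1 -> legal
(0,4): no bracket -> illegal
(0,5): flips 1 -> legal
(1,3): no bracket -> illegal
(1,5): flips 1 -> legal
(3,5): flips 1 -> legal
(4,5): flips 2 -> legal
(5,3): no bracket -> illegal
(5,4): no bracket -> illegal
(5,5): flips 1 -> legal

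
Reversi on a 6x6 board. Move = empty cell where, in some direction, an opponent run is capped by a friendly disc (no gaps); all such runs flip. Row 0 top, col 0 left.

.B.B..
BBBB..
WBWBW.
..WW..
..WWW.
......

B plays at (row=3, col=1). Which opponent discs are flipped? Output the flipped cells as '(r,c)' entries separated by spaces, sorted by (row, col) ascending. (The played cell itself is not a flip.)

Dir NW: opp run (2,0), next=edge -> no flip
Dir N: first cell 'B' (not opp) -> no flip
Dir NE: opp run (2,2) capped by B -> flip
Dir W: first cell '.' (not opp) -> no flip
Dir E: opp run (3,2) (3,3), next='.' -> no flip
Dir SW: first cell '.' (not opp) -> no flip
Dir S: first cell '.' (not opp) -> no flip
Dir SE: opp run (4,2), next='.' -> no flip

Answer: (2,2)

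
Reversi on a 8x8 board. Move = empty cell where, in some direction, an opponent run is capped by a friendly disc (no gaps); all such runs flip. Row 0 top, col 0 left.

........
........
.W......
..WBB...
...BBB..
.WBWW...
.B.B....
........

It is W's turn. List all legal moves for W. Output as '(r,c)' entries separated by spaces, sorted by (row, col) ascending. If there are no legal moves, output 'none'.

Answer: (2,3) (2,4) (3,5) (3,6) (7,1) (7,2) (7,3)

Derivation:
(2,2): no bracket -> illegal
(2,3): flips 2 -> legal
(2,4): flips 2 -> legal
(2,5): no bracket -> illegal
(3,5): flips 3 -> legal
(3,6): flips 1 -> legal
(4,1): no bracket -> illegal
(4,2): no bracket -> illegal
(4,6): no bracket -> illegal
(5,0): no bracket -> illegal
(5,5): no bracket -> illegal
(5,6): no bracket -> illegal
(6,0): no bracket -> illegal
(6,2): no bracket -> illegal
(6,4): no bracket -> illegal
(7,0): no bracket -> illegal
(7,1): flips 1 -> legal
(7,2): flips 1 -> legal
(7,3): flips 1 -> legal
(7,4): no bracket -> illegal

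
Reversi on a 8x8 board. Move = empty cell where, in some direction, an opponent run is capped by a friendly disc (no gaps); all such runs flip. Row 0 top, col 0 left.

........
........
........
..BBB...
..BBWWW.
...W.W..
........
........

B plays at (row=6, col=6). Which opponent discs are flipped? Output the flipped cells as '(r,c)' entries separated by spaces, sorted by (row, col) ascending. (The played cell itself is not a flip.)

Answer: (4,4) (5,5)

Derivation:
Dir NW: opp run (5,5) (4,4) capped by B -> flip
Dir N: first cell '.' (not opp) -> no flip
Dir NE: first cell '.' (not opp) -> no flip
Dir W: first cell '.' (not opp) -> no flip
Dir E: first cell '.' (not opp) -> no flip
Dir SW: first cell '.' (not opp) -> no flip
Dir S: first cell '.' (not opp) -> no flip
Dir SE: first cell '.' (not opp) -> no flip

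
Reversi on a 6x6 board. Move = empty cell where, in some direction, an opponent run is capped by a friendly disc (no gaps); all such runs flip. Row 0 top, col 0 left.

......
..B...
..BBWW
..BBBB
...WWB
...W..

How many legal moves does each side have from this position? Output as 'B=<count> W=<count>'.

Answer: B=7 W=5

Derivation:
-- B to move --
(1,3): flips 1 -> legal
(1,4): flips 1 -> legal
(1,5): flips 2 -> legal
(4,2): flips 2 -> legal
(5,2): flips 1 -> legal
(5,4): flips 2 -> legal
(5,5): flips 1 -> legal
B mobility = 7
-- W to move --
(0,1): no bracket -> illegal
(0,2): no bracket -> illegal
(0,3): no bracket -> illegal
(1,1): flips 2 -> legal
(1,3): flips 2 -> legal
(1,4): no bracket -> illegal
(2,1): flips 3 -> legal
(3,1): no bracket -> illegal
(4,1): no bracket -> illegal
(4,2): flips 1 -> legal
(5,4): no bracket -> illegal
(5,5): flips 2 -> legal
W mobility = 5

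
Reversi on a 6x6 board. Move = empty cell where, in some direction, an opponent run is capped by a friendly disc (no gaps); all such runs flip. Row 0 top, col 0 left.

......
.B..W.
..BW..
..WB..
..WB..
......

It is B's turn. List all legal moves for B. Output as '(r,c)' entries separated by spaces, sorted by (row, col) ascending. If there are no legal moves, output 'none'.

(0,3): no bracket -> illegal
(0,4): no bracket -> illegal
(0,5): no bracket -> illegal
(1,2): no bracket -> illegal
(1,3): flips 1 -> legal
(1,5): no bracket -> illegal
(2,1): flips 1 -> legal
(2,4): flips 1 -> legal
(2,5): no bracket -> illegal
(3,1): flips 1 -> legal
(3,4): no bracket -> illegal
(4,1): flips 1 -> legal
(5,1): flips 1 -> legal
(5,2): flips 2 -> legal
(5,3): no bracket -> illegal

Answer: (1,3) (2,1) (2,4) (3,1) (4,1) (5,1) (5,2)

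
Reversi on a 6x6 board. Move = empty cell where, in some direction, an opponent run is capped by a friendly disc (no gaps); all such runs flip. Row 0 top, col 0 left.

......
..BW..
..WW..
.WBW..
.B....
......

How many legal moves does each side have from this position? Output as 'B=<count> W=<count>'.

-- B to move --
(0,2): no bracket -> illegal
(0,3): no bracket -> illegal
(0,4): no bracket -> illegal
(1,1): no bracket -> illegal
(1,4): flips 2 -> legal
(2,0): no bracket -> illegal
(2,1): flips 1 -> legal
(2,4): no bracket -> illegal
(3,0): flips 1 -> legal
(3,4): flips 2 -> legal
(4,0): no bracket -> illegal
(4,2): no bracket -> illegal
(4,3): no bracket -> illegal
(4,4): no bracket -> illegal
B mobility = 4
-- W to move --
(0,1): flips 1 -> legal
(0,2): flips 1 -> legal
(0,3): no bracket -> illegal
(1,1): flips 1 -> legal
(2,1): no bracket -> illegal
(3,0): no bracket -> illegal
(4,0): no bracket -> illegal
(4,2): flips 1 -> legal
(4,3): no bracket -> illegal
(5,0): flips 2 -> legal
(5,1): flips 1 -> legal
(5,2): no bracket -> illegal
W mobility = 6

Answer: B=4 W=6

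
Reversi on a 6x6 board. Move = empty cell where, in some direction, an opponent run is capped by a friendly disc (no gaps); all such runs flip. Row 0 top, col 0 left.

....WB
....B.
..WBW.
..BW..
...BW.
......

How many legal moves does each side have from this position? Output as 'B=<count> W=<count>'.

-- B to move --
(0,3): flips 1 -> legal
(1,1): no bracket -> illegal
(1,2): flips 1 -> legal
(1,3): no bracket -> illegal
(1,5): no bracket -> illegal
(2,1): flips 1 -> legal
(2,5): flips 1 -> legal
(3,1): no bracket -> illegal
(3,4): flips 2 -> legal
(3,5): no bracket -> illegal
(4,2): no bracket -> illegal
(4,5): flips 1 -> legal
(5,3): no bracket -> illegal
(5,4): no bracket -> illegal
(5,5): no bracket -> illegal
B mobility = 6
-- W to move --
(0,3): no bracket -> illegal
(1,2): no bracket -> illegal
(1,3): flips 1 -> legal
(1,5): no bracket -> illegal
(2,1): no bracket -> illegal
(2,5): no bracket -> illegal
(3,1): flips 1 -> legal
(3,4): no bracket -> illegal
(4,1): no bracket -> illegal
(4,2): flips 2 -> legal
(5,2): no bracket -> illegal
(5,3): flips 1 -> legal
(5,4): no bracket -> illegal
W mobility = 4

Answer: B=6 W=4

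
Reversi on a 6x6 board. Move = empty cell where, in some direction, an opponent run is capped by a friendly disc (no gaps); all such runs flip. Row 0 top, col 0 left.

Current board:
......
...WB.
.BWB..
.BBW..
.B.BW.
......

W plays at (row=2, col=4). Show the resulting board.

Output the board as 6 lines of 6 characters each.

Place W at (2,4); scan 8 dirs for brackets.
Dir NW: first cell 'W' (not opp) -> no flip
Dir N: opp run (1,4), next='.' -> no flip
Dir NE: first cell '.' (not opp) -> no flip
Dir W: opp run (2,3) capped by W -> flip
Dir E: first cell '.' (not opp) -> no flip
Dir SW: first cell 'W' (not opp) -> no flip
Dir S: first cell '.' (not opp) -> no flip
Dir SE: first cell '.' (not opp) -> no flip
All flips: (2,3)

Answer: ......
...WB.
.BWWW.
.BBW..
.B.BW.
......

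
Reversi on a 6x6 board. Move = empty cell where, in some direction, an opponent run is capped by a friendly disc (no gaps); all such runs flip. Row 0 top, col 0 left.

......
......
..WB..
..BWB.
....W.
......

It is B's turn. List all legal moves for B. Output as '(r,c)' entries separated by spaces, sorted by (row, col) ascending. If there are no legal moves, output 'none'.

(1,1): no bracket -> illegal
(1,2): flips 1 -> legal
(1,3): no bracket -> illegal
(2,1): flips 1 -> legal
(2,4): no bracket -> illegal
(3,1): no bracket -> illegal
(3,5): no bracket -> illegal
(4,2): no bracket -> illegal
(4,3): flips 1 -> legal
(4,5): no bracket -> illegal
(5,3): no bracket -> illegal
(5,4): flips 1 -> legal
(5,5): no bracket -> illegal

Answer: (1,2) (2,1) (4,3) (5,4)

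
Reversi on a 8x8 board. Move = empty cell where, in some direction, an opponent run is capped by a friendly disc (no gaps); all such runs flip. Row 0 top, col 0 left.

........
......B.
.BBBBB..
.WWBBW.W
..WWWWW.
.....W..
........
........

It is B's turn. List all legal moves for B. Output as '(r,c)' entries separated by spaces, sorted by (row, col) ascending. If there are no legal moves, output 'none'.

(2,0): no bracket -> illegal
(2,6): no bracket -> illegal
(2,7): no bracket -> illegal
(3,0): flips 2 -> legal
(3,6): flips 1 -> legal
(4,0): flips 1 -> legal
(4,1): flips 2 -> legal
(4,7): no bracket -> illegal
(5,1): flips 1 -> legal
(5,2): flips 3 -> legal
(5,3): flips 1 -> legal
(5,4): flips 3 -> legal
(5,6): flips 1 -> legal
(5,7): flips 2 -> legal
(6,4): no bracket -> illegal
(6,5): flips 3 -> legal
(6,6): flips 2 -> legal

Answer: (3,0) (3,6) (4,0) (4,1) (5,1) (5,2) (5,3) (5,4) (5,6) (5,7) (6,5) (6,6)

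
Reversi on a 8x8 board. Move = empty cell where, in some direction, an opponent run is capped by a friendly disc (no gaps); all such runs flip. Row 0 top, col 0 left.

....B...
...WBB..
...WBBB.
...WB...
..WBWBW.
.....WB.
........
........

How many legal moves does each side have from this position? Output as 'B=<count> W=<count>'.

Answer: B=11 W=9

Derivation:
-- B to move --
(0,2): flips 1 -> legal
(0,3): flips 3 -> legal
(1,2): flips 2 -> legal
(2,2): flips 2 -> legal
(3,1): no bracket -> illegal
(3,2): flips 2 -> legal
(3,5): no bracket -> illegal
(3,6): flips 1 -> legal
(3,7): no bracket -> illegal
(4,1): flips 1 -> legal
(4,7): flips 1 -> legal
(5,1): flips 2 -> legal
(5,2): no bracket -> illegal
(5,3): no bracket -> illegal
(5,4): flips 2 -> legal
(5,7): no bracket -> illegal
(6,4): no bracket -> illegal
(6,5): flips 1 -> legal
(6,6): no bracket -> illegal
B mobility = 11
-- W to move --
(0,3): no bracket -> illegal
(0,5): flips 1 -> legal
(0,6): flips 2 -> legal
(1,6): flips 2 -> legal
(1,7): no bracket -> illegal
(2,7): flips 3 -> legal
(3,2): no bracket -> illegal
(3,5): flips 3 -> legal
(3,6): no bracket -> illegal
(3,7): no bracket -> illegal
(4,7): no bracket -> illegal
(5,2): no bracket -> illegal
(5,3): flips 1 -> legal
(5,4): no bracket -> illegal
(5,7): flips 1 -> legal
(6,5): no bracket -> illegal
(6,6): flips 1 -> legal
(6,7): flips 3 -> legal
W mobility = 9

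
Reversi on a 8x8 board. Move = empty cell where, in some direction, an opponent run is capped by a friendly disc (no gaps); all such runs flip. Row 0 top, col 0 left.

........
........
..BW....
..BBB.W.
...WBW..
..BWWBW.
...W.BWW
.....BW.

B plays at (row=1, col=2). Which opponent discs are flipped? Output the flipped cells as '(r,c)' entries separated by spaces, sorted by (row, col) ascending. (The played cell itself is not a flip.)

Dir NW: first cell '.' (not opp) -> no flip
Dir N: first cell '.' (not opp) -> no flip
Dir NE: first cell '.' (not opp) -> no flip
Dir W: first cell '.' (not opp) -> no flip
Dir E: first cell '.' (not opp) -> no flip
Dir SW: first cell '.' (not opp) -> no flip
Dir S: first cell 'B' (not opp) -> no flip
Dir SE: opp run (2,3) capped by B -> flip

Answer: (2,3)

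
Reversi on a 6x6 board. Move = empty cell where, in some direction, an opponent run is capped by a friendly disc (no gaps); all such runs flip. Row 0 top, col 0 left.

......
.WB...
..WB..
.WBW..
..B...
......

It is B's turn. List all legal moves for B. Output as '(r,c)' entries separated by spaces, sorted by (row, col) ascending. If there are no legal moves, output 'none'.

Answer: (1,0) (2,0) (2,1) (2,4) (3,0) (3,4) (4,3)

Derivation:
(0,0): no bracket -> illegal
(0,1): no bracket -> illegal
(0,2): no bracket -> illegal
(1,0): flips 1 -> legal
(1,3): no bracket -> illegal
(2,0): flips 1 -> legal
(2,1): flips 1 -> legal
(2,4): flips 1 -> legal
(3,0): flips 1 -> legal
(3,4): flips 1 -> legal
(4,0): no bracket -> illegal
(4,1): no bracket -> illegal
(4,3): flips 1 -> legal
(4,4): no bracket -> illegal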